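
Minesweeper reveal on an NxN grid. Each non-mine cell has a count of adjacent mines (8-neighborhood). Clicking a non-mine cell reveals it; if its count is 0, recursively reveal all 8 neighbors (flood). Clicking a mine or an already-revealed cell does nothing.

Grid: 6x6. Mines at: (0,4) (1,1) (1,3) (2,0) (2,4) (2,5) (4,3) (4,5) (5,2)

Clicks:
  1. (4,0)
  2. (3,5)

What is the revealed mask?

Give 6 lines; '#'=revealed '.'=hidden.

Click 1 (4,0) count=0: revealed 6 new [(3,0) (3,1) (4,0) (4,1) (5,0) (5,1)] -> total=6
Click 2 (3,5) count=3: revealed 1 new [(3,5)] -> total=7

Answer: ......
......
......
##...#
##....
##....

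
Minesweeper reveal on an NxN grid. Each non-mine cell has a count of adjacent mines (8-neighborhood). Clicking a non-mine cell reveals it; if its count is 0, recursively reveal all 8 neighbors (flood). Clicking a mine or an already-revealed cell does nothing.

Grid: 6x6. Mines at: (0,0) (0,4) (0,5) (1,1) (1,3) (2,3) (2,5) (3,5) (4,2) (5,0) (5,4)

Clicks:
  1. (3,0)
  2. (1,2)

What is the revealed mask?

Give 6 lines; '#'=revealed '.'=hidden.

Answer: ......
..#...
##....
##....
##....
......

Derivation:
Click 1 (3,0) count=0: revealed 6 new [(2,0) (2,1) (3,0) (3,1) (4,0) (4,1)] -> total=6
Click 2 (1,2) count=3: revealed 1 new [(1,2)] -> total=7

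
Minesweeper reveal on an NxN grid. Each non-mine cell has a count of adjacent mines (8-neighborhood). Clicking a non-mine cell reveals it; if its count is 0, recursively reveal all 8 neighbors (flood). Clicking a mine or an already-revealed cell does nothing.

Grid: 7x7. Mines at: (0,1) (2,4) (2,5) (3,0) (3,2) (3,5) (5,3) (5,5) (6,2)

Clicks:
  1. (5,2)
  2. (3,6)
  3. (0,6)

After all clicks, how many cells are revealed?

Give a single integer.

Click 1 (5,2) count=2: revealed 1 new [(5,2)] -> total=1
Click 2 (3,6) count=2: revealed 1 new [(3,6)] -> total=2
Click 3 (0,6) count=0: revealed 10 new [(0,2) (0,3) (0,4) (0,5) (0,6) (1,2) (1,3) (1,4) (1,5) (1,6)] -> total=12

Answer: 12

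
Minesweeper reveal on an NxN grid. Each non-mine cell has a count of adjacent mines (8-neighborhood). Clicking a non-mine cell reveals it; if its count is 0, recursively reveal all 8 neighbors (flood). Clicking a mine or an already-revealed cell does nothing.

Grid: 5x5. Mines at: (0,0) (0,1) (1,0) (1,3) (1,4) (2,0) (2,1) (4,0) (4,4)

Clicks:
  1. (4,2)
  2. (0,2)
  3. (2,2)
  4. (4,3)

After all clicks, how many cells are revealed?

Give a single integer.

Answer: 8

Derivation:
Click 1 (4,2) count=0: revealed 6 new [(3,1) (3,2) (3,3) (4,1) (4,2) (4,3)] -> total=6
Click 2 (0,2) count=2: revealed 1 new [(0,2)] -> total=7
Click 3 (2,2) count=2: revealed 1 new [(2,2)] -> total=8
Click 4 (4,3) count=1: revealed 0 new [(none)] -> total=8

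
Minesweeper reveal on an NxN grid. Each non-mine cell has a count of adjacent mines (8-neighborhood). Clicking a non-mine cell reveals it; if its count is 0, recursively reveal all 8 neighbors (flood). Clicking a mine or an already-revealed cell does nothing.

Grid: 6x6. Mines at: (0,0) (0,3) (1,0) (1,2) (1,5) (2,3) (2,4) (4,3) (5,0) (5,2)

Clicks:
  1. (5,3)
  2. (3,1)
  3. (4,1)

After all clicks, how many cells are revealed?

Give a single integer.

Answer: 10

Derivation:
Click 1 (5,3) count=2: revealed 1 new [(5,3)] -> total=1
Click 2 (3,1) count=0: revealed 9 new [(2,0) (2,1) (2,2) (3,0) (3,1) (3,2) (4,0) (4,1) (4,2)] -> total=10
Click 3 (4,1) count=2: revealed 0 new [(none)] -> total=10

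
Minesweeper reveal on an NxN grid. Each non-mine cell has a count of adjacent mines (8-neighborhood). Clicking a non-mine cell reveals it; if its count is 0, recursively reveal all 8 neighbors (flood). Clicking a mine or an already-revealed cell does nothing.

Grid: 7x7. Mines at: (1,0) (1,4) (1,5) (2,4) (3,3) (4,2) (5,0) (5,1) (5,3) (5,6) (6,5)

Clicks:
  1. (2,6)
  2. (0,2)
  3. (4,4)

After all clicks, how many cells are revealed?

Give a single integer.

Answer: 11

Derivation:
Click 1 (2,6) count=1: revealed 1 new [(2,6)] -> total=1
Click 2 (0,2) count=0: revealed 9 new [(0,1) (0,2) (0,3) (1,1) (1,2) (1,3) (2,1) (2,2) (2,3)] -> total=10
Click 3 (4,4) count=2: revealed 1 new [(4,4)] -> total=11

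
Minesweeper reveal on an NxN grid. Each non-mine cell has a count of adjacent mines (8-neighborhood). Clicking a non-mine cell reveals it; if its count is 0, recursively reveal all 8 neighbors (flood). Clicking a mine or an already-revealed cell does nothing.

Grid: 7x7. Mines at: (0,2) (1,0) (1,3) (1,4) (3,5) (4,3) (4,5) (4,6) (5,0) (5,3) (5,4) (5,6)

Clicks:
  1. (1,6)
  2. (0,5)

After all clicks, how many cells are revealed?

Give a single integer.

Answer: 6

Derivation:
Click 1 (1,6) count=0: revealed 6 new [(0,5) (0,6) (1,5) (1,6) (2,5) (2,6)] -> total=6
Click 2 (0,5) count=1: revealed 0 new [(none)] -> total=6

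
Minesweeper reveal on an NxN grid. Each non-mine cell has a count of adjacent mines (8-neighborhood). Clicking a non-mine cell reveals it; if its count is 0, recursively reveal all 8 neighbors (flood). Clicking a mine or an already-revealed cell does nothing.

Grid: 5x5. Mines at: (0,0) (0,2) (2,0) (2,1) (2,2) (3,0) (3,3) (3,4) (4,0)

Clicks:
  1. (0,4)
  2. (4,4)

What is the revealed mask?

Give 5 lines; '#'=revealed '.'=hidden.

Answer: ...##
...##
...##
.....
....#

Derivation:
Click 1 (0,4) count=0: revealed 6 new [(0,3) (0,4) (1,3) (1,4) (2,3) (2,4)] -> total=6
Click 2 (4,4) count=2: revealed 1 new [(4,4)] -> total=7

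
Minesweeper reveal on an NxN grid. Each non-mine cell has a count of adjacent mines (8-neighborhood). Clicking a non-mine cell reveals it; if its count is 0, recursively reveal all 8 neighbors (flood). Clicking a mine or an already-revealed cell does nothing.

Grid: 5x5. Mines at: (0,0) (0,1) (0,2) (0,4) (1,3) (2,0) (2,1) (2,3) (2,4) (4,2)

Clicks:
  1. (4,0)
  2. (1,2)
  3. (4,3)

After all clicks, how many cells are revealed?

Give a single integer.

Answer: 6

Derivation:
Click 1 (4,0) count=0: revealed 4 new [(3,0) (3,1) (4,0) (4,1)] -> total=4
Click 2 (1,2) count=5: revealed 1 new [(1,2)] -> total=5
Click 3 (4,3) count=1: revealed 1 new [(4,3)] -> total=6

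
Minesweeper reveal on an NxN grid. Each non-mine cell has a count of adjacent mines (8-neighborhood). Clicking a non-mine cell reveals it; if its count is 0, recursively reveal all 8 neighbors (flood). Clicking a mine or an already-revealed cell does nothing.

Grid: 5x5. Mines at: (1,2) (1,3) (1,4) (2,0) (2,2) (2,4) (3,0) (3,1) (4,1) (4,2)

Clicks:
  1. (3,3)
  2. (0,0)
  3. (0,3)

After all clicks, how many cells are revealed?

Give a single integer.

Click 1 (3,3) count=3: revealed 1 new [(3,3)] -> total=1
Click 2 (0,0) count=0: revealed 4 new [(0,0) (0,1) (1,0) (1,1)] -> total=5
Click 3 (0,3) count=3: revealed 1 new [(0,3)] -> total=6

Answer: 6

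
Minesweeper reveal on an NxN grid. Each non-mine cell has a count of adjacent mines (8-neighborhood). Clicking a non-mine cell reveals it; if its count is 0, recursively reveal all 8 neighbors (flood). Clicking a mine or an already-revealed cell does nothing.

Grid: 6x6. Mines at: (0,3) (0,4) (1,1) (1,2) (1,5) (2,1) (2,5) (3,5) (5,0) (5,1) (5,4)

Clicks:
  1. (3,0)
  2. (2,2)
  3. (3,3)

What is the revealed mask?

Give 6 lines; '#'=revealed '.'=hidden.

Click 1 (3,0) count=1: revealed 1 new [(3,0)] -> total=1
Click 2 (2,2) count=3: revealed 1 new [(2,2)] -> total=2
Click 3 (3,3) count=0: revealed 8 new [(2,3) (2,4) (3,2) (3,3) (3,4) (4,2) (4,3) (4,4)] -> total=10

Answer: ......
......
..###.
#.###.
..###.
......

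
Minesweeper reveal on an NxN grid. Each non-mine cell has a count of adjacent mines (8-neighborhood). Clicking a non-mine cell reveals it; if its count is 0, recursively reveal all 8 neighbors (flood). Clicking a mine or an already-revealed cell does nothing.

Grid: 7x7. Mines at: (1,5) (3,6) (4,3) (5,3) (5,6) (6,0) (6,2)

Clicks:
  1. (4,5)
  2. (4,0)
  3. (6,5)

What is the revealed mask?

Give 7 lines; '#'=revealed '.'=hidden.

Answer: #####..
#####..
#####..
#####..
###..#.
###....
.....#.

Derivation:
Click 1 (4,5) count=2: revealed 1 new [(4,5)] -> total=1
Click 2 (4,0) count=0: revealed 26 new [(0,0) (0,1) (0,2) (0,3) (0,4) (1,0) (1,1) (1,2) (1,3) (1,4) (2,0) (2,1) (2,2) (2,3) (2,4) (3,0) (3,1) (3,2) (3,3) (3,4) (4,0) (4,1) (4,2) (5,0) (5,1) (5,2)] -> total=27
Click 3 (6,5) count=1: revealed 1 new [(6,5)] -> total=28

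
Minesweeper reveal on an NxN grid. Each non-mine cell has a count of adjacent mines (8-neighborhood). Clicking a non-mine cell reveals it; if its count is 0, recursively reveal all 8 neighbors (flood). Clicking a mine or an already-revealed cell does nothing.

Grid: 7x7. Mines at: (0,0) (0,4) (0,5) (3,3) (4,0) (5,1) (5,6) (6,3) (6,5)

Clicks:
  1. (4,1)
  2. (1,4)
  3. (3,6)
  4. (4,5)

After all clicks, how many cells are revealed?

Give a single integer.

Click 1 (4,1) count=2: revealed 1 new [(4,1)] -> total=1
Click 2 (1,4) count=2: revealed 1 new [(1,4)] -> total=2
Click 3 (3,6) count=0: revealed 11 new [(1,5) (1,6) (2,4) (2,5) (2,6) (3,4) (3,5) (3,6) (4,4) (4,5) (4,6)] -> total=13
Click 4 (4,5) count=1: revealed 0 new [(none)] -> total=13

Answer: 13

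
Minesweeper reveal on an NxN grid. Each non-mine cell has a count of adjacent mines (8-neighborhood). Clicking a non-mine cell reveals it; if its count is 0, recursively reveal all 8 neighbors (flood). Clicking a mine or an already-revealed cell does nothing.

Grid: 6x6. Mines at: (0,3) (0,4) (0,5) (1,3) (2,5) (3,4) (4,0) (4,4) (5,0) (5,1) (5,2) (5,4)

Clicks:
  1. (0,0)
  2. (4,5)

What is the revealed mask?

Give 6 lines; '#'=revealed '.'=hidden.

Answer: ###...
###...
####..
####..
.###.#
......

Derivation:
Click 1 (0,0) count=0: revealed 17 new [(0,0) (0,1) (0,2) (1,0) (1,1) (1,2) (2,0) (2,1) (2,2) (2,3) (3,0) (3,1) (3,2) (3,3) (4,1) (4,2) (4,3)] -> total=17
Click 2 (4,5) count=3: revealed 1 new [(4,5)] -> total=18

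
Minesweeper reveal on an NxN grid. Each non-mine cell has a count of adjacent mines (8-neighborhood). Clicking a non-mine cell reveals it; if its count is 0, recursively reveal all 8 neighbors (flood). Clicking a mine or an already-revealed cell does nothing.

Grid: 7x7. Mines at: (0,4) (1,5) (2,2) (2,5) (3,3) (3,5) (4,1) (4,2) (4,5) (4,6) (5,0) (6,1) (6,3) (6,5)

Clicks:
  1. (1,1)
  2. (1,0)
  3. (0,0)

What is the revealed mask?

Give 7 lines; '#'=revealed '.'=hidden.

Answer: ####...
####...
##.....
##.....
.......
.......
.......

Derivation:
Click 1 (1,1) count=1: revealed 1 new [(1,1)] -> total=1
Click 2 (1,0) count=0: revealed 11 new [(0,0) (0,1) (0,2) (0,3) (1,0) (1,2) (1,3) (2,0) (2,1) (3,0) (3,1)] -> total=12
Click 3 (0,0) count=0: revealed 0 new [(none)] -> total=12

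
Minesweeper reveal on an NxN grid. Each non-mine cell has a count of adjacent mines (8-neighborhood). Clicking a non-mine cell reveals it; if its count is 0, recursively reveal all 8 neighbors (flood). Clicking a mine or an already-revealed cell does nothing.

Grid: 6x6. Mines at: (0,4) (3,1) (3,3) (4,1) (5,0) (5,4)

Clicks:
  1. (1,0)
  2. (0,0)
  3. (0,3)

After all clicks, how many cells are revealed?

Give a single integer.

Click 1 (1,0) count=0: revealed 12 new [(0,0) (0,1) (0,2) (0,3) (1,0) (1,1) (1,2) (1,3) (2,0) (2,1) (2,2) (2,3)] -> total=12
Click 2 (0,0) count=0: revealed 0 new [(none)] -> total=12
Click 3 (0,3) count=1: revealed 0 new [(none)] -> total=12

Answer: 12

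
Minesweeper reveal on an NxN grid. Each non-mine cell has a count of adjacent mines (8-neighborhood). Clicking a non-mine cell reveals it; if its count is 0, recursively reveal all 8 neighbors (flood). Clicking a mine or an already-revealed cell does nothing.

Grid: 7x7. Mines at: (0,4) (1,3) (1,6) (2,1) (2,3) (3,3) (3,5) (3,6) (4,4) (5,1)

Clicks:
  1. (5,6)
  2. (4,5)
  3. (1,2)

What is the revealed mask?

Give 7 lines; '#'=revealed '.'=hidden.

Click 1 (5,6) count=0: revealed 12 new [(4,5) (4,6) (5,2) (5,3) (5,4) (5,5) (5,6) (6,2) (6,3) (6,4) (6,5) (6,6)] -> total=12
Click 2 (4,5) count=3: revealed 0 new [(none)] -> total=12
Click 3 (1,2) count=3: revealed 1 new [(1,2)] -> total=13

Answer: .......
..#....
.......
.......
.....##
..#####
..#####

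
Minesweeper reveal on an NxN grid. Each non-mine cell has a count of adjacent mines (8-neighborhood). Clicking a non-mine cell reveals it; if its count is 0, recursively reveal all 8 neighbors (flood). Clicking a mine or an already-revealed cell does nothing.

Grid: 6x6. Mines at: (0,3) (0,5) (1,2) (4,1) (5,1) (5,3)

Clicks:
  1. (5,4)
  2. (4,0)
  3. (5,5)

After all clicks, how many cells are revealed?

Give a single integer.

Click 1 (5,4) count=1: revealed 1 new [(5,4)] -> total=1
Click 2 (4,0) count=2: revealed 1 new [(4,0)] -> total=2
Click 3 (5,5) count=0: revealed 16 new [(1,3) (1,4) (1,5) (2,2) (2,3) (2,4) (2,5) (3,2) (3,3) (3,4) (3,5) (4,2) (4,3) (4,4) (4,5) (5,5)] -> total=18

Answer: 18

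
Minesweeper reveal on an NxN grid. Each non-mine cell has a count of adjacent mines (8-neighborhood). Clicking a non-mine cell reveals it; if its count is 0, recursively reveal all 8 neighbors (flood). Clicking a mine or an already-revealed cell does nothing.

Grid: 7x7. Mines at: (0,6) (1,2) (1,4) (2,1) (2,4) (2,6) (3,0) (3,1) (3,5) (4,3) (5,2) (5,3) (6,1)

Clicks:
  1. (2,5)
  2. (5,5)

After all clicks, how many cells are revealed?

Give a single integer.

Click 1 (2,5) count=4: revealed 1 new [(2,5)] -> total=1
Click 2 (5,5) count=0: revealed 9 new [(4,4) (4,5) (4,6) (5,4) (5,5) (5,6) (6,4) (6,5) (6,6)] -> total=10

Answer: 10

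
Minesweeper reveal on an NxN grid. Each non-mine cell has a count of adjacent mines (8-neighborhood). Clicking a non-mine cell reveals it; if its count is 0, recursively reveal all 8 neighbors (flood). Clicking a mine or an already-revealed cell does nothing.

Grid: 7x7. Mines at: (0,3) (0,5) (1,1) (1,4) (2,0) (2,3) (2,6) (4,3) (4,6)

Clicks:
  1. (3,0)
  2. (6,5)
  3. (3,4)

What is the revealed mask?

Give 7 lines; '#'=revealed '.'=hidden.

Click 1 (3,0) count=1: revealed 1 new [(3,0)] -> total=1
Click 2 (6,5) count=0: revealed 19 new [(3,1) (3,2) (4,0) (4,1) (4,2) (5,0) (5,1) (5,2) (5,3) (5,4) (5,5) (5,6) (6,0) (6,1) (6,2) (6,3) (6,4) (6,5) (6,6)] -> total=20
Click 3 (3,4) count=2: revealed 1 new [(3,4)] -> total=21

Answer: .......
.......
.......
###.#..
###....
#######
#######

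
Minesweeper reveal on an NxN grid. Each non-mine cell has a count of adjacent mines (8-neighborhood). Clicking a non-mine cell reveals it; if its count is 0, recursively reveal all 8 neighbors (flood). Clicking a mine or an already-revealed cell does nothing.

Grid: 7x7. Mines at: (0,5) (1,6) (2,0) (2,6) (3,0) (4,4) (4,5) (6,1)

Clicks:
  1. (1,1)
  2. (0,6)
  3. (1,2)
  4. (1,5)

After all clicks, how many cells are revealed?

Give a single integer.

Click 1 (1,1) count=1: revealed 1 new [(1,1)] -> total=1
Click 2 (0,6) count=2: revealed 1 new [(0,6)] -> total=2
Click 3 (1,2) count=0: revealed 26 new [(0,0) (0,1) (0,2) (0,3) (0,4) (1,0) (1,2) (1,3) (1,4) (1,5) (2,1) (2,2) (2,3) (2,4) (2,5) (3,1) (3,2) (3,3) (3,4) (3,5) (4,1) (4,2) (4,3) (5,1) (5,2) (5,3)] -> total=28
Click 4 (1,5) count=3: revealed 0 new [(none)] -> total=28

Answer: 28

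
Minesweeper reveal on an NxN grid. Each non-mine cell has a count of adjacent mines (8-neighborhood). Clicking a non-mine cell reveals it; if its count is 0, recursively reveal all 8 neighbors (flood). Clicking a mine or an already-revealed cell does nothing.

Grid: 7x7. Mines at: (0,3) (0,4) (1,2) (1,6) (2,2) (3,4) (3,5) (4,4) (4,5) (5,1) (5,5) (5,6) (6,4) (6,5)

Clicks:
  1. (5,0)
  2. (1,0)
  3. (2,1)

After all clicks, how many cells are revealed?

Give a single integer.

Answer: 11

Derivation:
Click 1 (5,0) count=1: revealed 1 new [(5,0)] -> total=1
Click 2 (1,0) count=0: revealed 10 new [(0,0) (0,1) (1,0) (1,1) (2,0) (2,1) (3,0) (3,1) (4,0) (4,1)] -> total=11
Click 3 (2,1) count=2: revealed 0 new [(none)] -> total=11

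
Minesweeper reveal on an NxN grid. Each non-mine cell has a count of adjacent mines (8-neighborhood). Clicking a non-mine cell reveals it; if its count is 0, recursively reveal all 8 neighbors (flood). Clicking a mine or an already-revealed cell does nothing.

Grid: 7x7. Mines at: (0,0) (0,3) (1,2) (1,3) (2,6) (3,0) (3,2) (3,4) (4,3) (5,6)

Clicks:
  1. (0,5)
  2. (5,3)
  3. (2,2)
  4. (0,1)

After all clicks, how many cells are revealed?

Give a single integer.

Click 1 (0,5) count=0: revealed 6 new [(0,4) (0,5) (0,6) (1,4) (1,5) (1,6)] -> total=6
Click 2 (5,3) count=1: revealed 1 new [(5,3)] -> total=7
Click 3 (2,2) count=3: revealed 1 new [(2,2)] -> total=8
Click 4 (0,1) count=2: revealed 1 new [(0,1)] -> total=9

Answer: 9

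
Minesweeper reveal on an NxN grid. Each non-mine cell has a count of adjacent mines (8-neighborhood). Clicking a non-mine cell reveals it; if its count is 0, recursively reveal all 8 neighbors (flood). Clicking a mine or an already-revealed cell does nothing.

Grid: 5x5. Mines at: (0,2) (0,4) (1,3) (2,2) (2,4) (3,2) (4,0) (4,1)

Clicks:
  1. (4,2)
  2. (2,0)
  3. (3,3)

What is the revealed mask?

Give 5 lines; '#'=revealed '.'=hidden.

Answer: ##...
##...
##...
##.#.
..#..

Derivation:
Click 1 (4,2) count=2: revealed 1 new [(4,2)] -> total=1
Click 2 (2,0) count=0: revealed 8 new [(0,0) (0,1) (1,0) (1,1) (2,0) (2,1) (3,0) (3,1)] -> total=9
Click 3 (3,3) count=3: revealed 1 new [(3,3)] -> total=10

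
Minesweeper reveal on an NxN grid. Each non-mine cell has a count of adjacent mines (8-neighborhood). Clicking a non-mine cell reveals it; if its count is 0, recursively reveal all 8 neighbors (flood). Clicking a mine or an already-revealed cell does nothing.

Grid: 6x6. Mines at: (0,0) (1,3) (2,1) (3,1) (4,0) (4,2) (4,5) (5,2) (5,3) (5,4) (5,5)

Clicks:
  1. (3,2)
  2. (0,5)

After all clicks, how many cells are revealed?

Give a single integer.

Answer: 9

Derivation:
Click 1 (3,2) count=3: revealed 1 new [(3,2)] -> total=1
Click 2 (0,5) count=0: revealed 8 new [(0,4) (0,5) (1,4) (1,5) (2,4) (2,5) (3,4) (3,5)] -> total=9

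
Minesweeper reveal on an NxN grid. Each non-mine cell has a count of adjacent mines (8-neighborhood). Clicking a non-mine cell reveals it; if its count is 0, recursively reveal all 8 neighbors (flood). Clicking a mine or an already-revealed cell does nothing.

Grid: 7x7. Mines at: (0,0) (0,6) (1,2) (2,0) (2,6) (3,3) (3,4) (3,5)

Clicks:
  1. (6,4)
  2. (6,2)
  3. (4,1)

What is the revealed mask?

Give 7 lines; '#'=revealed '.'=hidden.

Answer: .......
.......
.......
###....
#######
#######
#######

Derivation:
Click 1 (6,4) count=0: revealed 24 new [(3,0) (3,1) (3,2) (4,0) (4,1) (4,2) (4,3) (4,4) (4,5) (4,6) (5,0) (5,1) (5,2) (5,3) (5,4) (5,5) (5,6) (6,0) (6,1) (6,2) (6,3) (6,4) (6,5) (6,6)] -> total=24
Click 2 (6,2) count=0: revealed 0 new [(none)] -> total=24
Click 3 (4,1) count=0: revealed 0 new [(none)] -> total=24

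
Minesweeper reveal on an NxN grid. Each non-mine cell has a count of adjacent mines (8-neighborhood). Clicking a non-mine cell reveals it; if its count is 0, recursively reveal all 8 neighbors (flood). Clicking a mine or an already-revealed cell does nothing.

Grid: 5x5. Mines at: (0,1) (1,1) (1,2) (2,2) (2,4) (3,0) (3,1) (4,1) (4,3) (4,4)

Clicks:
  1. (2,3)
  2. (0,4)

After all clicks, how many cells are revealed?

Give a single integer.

Answer: 5

Derivation:
Click 1 (2,3) count=3: revealed 1 new [(2,3)] -> total=1
Click 2 (0,4) count=0: revealed 4 new [(0,3) (0,4) (1,3) (1,4)] -> total=5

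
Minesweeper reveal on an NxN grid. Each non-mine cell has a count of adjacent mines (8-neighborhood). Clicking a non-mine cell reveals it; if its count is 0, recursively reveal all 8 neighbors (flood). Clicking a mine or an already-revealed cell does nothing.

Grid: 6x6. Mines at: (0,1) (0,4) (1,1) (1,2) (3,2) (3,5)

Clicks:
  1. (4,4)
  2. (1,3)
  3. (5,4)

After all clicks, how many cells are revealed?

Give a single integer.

Answer: 17

Derivation:
Click 1 (4,4) count=1: revealed 1 new [(4,4)] -> total=1
Click 2 (1,3) count=2: revealed 1 new [(1,3)] -> total=2
Click 3 (5,4) count=0: revealed 15 new [(2,0) (2,1) (3,0) (3,1) (4,0) (4,1) (4,2) (4,3) (4,5) (5,0) (5,1) (5,2) (5,3) (5,4) (5,5)] -> total=17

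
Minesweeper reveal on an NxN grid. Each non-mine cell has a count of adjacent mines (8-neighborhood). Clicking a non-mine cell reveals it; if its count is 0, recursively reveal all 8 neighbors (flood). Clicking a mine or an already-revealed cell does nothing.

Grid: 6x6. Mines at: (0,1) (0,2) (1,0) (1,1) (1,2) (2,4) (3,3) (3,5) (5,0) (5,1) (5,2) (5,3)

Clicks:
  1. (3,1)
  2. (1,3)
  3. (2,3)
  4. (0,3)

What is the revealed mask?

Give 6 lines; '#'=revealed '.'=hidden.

Answer: ...#..
...#..
####..
###...
###...
......

Derivation:
Click 1 (3,1) count=0: revealed 9 new [(2,0) (2,1) (2,2) (3,0) (3,1) (3,2) (4,0) (4,1) (4,2)] -> total=9
Click 2 (1,3) count=3: revealed 1 new [(1,3)] -> total=10
Click 3 (2,3) count=3: revealed 1 new [(2,3)] -> total=11
Click 4 (0,3) count=2: revealed 1 new [(0,3)] -> total=12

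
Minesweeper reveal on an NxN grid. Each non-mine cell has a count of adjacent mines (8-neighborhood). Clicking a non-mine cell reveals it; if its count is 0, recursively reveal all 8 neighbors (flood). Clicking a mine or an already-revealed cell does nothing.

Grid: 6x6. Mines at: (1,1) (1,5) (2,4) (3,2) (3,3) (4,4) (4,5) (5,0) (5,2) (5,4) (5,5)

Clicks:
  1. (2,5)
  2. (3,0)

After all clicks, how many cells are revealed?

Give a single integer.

Answer: 7

Derivation:
Click 1 (2,5) count=2: revealed 1 new [(2,5)] -> total=1
Click 2 (3,0) count=0: revealed 6 new [(2,0) (2,1) (3,0) (3,1) (4,0) (4,1)] -> total=7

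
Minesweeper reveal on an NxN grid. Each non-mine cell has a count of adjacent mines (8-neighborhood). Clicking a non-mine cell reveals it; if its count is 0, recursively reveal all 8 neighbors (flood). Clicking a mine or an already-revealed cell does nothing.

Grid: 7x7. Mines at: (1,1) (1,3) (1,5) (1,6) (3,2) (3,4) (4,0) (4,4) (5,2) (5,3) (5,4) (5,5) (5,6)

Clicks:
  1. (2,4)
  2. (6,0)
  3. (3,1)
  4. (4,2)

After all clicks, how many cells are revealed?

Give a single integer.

Answer: 7

Derivation:
Click 1 (2,4) count=3: revealed 1 new [(2,4)] -> total=1
Click 2 (6,0) count=0: revealed 4 new [(5,0) (5,1) (6,0) (6,1)] -> total=5
Click 3 (3,1) count=2: revealed 1 new [(3,1)] -> total=6
Click 4 (4,2) count=3: revealed 1 new [(4,2)] -> total=7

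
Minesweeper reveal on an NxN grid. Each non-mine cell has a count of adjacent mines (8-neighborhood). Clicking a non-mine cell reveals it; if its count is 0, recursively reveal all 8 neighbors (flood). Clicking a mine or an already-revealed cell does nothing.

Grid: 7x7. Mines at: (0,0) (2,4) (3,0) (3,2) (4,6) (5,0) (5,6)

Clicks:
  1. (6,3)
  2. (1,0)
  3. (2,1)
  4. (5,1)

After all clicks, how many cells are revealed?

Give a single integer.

Answer: 20

Derivation:
Click 1 (6,3) count=0: revealed 18 new [(3,3) (3,4) (3,5) (4,1) (4,2) (4,3) (4,4) (4,5) (5,1) (5,2) (5,3) (5,4) (5,5) (6,1) (6,2) (6,3) (6,4) (6,5)] -> total=18
Click 2 (1,0) count=1: revealed 1 new [(1,0)] -> total=19
Click 3 (2,1) count=2: revealed 1 new [(2,1)] -> total=20
Click 4 (5,1) count=1: revealed 0 new [(none)] -> total=20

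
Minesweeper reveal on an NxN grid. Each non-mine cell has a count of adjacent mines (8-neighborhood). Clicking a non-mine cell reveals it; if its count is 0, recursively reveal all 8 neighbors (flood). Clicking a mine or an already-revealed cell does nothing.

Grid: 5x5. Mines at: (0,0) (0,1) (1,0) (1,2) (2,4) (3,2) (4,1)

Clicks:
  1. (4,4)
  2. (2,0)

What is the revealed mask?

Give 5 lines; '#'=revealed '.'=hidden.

Click 1 (4,4) count=0: revealed 4 new [(3,3) (3,4) (4,3) (4,4)] -> total=4
Click 2 (2,0) count=1: revealed 1 new [(2,0)] -> total=5

Answer: .....
.....
#....
...##
...##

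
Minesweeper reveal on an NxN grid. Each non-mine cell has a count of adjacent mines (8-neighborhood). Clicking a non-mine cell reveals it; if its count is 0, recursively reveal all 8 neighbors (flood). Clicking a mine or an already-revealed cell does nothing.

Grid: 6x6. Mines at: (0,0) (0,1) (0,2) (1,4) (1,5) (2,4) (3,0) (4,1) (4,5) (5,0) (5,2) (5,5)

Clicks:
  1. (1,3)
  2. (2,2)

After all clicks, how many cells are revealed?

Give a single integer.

Click 1 (1,3) count=3: revealed 1 new [(1,3)] -> total=1
Click 2 (2,2) count=0: revealed 8 new [(1,1) (1,2) (2,1) (2,2) (2,3) (3,1) (3,2) (3,3)] -> total=9

Answer: 9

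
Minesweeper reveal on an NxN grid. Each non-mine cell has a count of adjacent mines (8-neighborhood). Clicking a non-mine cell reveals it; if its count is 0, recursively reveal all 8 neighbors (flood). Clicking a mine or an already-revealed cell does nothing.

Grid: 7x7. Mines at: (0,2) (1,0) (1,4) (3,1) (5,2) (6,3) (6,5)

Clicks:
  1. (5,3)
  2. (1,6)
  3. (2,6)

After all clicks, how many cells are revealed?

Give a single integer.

Answer: 23

Derivation:
Click 1 (5,3) count=2: revealed 1 new [(5,3)] -> total=1
Click 2 (1,6) count=0: revealed 22 new [(0,5) (0,6) (1,5) (1,6) (2,2) (2,3) (2,4) (2,5) (2,6) (3,2) (3,3) (3,4) (3,5) (3,6) (4,2) (4,3) (4,4) (4,5) (4,6) (5,4) (5,5) (5,6)] -> total=23
Click 3 (2,6) count=0: revealed 0 new [(none)] -> total=23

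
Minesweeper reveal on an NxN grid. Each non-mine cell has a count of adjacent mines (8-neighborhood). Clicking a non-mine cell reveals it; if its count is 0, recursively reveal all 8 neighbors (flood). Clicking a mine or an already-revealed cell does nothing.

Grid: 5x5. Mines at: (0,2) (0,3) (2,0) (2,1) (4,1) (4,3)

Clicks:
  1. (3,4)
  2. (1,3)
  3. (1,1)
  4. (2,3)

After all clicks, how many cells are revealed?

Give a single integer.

Answer: 10

Derivation:
Click 1 (3,4) count=1: revealed 1 new [(3,4)] -> total=1
Click 2 (1,3) count=2: revealed 1 new [(1,3)] -> total=2
Click 3 (1,1) count=3: revealed 1 new [(1,1)] -> total=3
Click 4 (2,3) count=0: revealed 7 new [(1,2) (1,4) (2,2) (2,3) (2,4) (3,2) (3,3)] -> total=10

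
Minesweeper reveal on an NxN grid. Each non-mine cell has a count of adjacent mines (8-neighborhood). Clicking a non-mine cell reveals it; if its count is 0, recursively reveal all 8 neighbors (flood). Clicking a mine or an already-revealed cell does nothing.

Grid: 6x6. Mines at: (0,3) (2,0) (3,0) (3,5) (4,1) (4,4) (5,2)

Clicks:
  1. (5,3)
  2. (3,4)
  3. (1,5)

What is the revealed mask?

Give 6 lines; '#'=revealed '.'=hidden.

Answer: ....##
....##
....##
....#.
......
...#..

Derivation:
Click 1 (5,3) count=2: revealed 1 new [(5,3)] -> total=1
Click 2 (3,4) count=2: revealed 1 new [(3,4)] -> total=2
Click 3 (1,5) count=0: revealed 6 new [(0,4) (0,5) (1,4) (1,5) (2,4) (2,5)] -> total=8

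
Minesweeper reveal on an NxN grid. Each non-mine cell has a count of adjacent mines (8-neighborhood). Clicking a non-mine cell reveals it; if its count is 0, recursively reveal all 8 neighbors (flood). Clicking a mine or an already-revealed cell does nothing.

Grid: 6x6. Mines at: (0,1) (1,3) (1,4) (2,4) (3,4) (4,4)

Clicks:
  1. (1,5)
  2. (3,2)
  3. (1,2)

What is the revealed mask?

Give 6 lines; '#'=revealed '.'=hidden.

Click 1 (1,5) count=2: revealed 1 new [(1,5)] -> total=1
Click 2 (3,2) count=0: revealed 19 new [(1,0) (1,1) (1,2) (2,0) (2,1) (2,2) (2,3) (3,0) (3,1) (3,2) (3,3) (4,0) (4,1) (4,2) (4,3) (5,0) (5,1) (5,2) (5,3)] -> total=20
Click 3 (1,2) count=2: revealed 0 new [(none)] -> total=20

Answer: ......
###..#
####..
####..
####..
####..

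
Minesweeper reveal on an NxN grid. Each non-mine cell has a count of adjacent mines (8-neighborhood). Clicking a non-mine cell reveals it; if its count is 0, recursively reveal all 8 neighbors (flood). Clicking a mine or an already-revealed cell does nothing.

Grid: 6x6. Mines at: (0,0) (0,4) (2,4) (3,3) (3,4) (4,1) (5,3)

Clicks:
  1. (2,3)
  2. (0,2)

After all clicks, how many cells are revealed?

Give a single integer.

Click 1 (2,3) count=3: revealed 1 new [(2,3)] -> total=1
Click 2 (0,2) count=0: revealed 13 new [(0,1) (0,2) (0,3) (1,0) (1,1) (1,2) (1,3) (2,0) (2,1) (2,2) (3,0) (3,1) (3,2)] -> total=14

Answer: 14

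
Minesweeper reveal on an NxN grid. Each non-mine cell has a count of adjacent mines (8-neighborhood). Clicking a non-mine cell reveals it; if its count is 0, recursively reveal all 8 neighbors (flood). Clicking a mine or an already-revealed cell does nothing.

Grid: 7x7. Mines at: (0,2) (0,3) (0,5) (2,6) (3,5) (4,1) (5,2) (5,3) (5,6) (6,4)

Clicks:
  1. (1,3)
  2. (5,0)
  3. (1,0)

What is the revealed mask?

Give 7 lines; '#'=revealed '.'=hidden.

Answer: ##.....
#####..
#####..
#####..
..###..
#......
.......

Derivation:
Click 1 (1,3) count=2: revealed 1 new [(1,3)] -> total=1
Click 2 (5,0) count=1: revealed 1 new [(5,0)] -> total=2
Click 3 (1,0) count=0: revealed 19 new [(0,0) (0,1) (1,0) (1,1) (1,2) (1,4) (2,0) (2,1) (2,2) (2,3) (2,4) (3,0) (3,1) (3,2) (3,3) (3,4) (4,2) (4,3) (4,4)] -> total=21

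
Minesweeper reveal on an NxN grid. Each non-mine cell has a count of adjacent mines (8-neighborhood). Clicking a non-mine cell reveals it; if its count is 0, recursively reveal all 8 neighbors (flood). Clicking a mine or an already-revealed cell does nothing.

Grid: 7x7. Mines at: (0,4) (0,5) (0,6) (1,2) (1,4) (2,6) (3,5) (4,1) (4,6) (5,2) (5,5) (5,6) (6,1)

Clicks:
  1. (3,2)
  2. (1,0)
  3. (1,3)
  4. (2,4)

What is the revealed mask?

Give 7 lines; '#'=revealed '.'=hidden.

Answer: ##.....
##.#...
##..#..
###....
.......
.......
.......

Derivation:
Click 1 (3,2) count=1: revealed 1 new [(3,2)] -> total=1
Click 2 (1,0) count=0: revealed 8 new [(0,0) (0,1) (1,0) (1,1) (2,0) (2,1) (3,0) (3,1)] -> total=9
Click 3 (1,3) count=3: revealed 1 new [(1,3)] -> total=10
Click 4 (2,4) count=2: revealed 1 new [(2,4)] -> total=11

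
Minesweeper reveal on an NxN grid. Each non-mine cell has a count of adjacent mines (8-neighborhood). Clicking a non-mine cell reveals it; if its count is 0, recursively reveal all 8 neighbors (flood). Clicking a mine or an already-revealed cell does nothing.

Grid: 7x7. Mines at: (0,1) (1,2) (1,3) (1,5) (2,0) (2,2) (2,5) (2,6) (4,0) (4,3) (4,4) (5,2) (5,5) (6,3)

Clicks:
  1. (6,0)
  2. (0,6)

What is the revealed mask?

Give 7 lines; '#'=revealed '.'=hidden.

Click 1 (6,0) count=0: revealed 4 new [(5,0) (5,1) (6,0) (6,1)] -> total=4
Click 2 (0,6) count=1: revealed 1 new [(0,6)] -> total=5

Answer: ......#
.......
.......
.......
.......
##.....
##.....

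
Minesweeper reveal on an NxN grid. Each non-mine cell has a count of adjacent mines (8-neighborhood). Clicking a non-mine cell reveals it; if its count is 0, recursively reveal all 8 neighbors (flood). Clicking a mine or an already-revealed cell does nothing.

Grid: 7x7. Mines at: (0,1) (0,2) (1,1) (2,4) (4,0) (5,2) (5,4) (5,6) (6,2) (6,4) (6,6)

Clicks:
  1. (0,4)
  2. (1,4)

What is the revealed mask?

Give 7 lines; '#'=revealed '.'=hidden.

Click 1 (0,4) count=0: revealed 14 new [(0,3) (0,4) (0,5) (0,6) (1,3) (1,4) (1,5) (1,6) (2,5) (2,6) (3,5) (3,6) (4,5) (4,6)] -> total=14
Click 2 (1,4) count=1: revealed 0 new [(none)] -> total=14

Answer: ...####
...####
.....##
.....##
.....##
.......
.......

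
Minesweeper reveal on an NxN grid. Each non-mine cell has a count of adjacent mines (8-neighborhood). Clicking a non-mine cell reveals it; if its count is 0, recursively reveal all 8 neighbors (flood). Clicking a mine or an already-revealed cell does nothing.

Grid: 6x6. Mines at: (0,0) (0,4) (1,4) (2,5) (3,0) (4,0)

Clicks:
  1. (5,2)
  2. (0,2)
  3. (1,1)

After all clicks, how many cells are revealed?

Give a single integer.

Answer: 25

Derivation:
Click 1 (5,2) count=0: revealed 25 new [(0,1) (0,2) (0,3) (1,1) (1,2) (1,3) (2,1) (2,2) (2,3) (2,4) (3,1) (3,2) (3,3) (3,4) (3,5) (4,1) (4,2) (4,3) (4,4) (4,5) (5,1) (5,2) (5,3) (5,4) (5,5)] -> total=25
Click 2 (0,2) count=0: revealed 0 new [(none)] -> total=25
Click 3 (1,1) count=1: revealed 0 new [(none)] -> total=25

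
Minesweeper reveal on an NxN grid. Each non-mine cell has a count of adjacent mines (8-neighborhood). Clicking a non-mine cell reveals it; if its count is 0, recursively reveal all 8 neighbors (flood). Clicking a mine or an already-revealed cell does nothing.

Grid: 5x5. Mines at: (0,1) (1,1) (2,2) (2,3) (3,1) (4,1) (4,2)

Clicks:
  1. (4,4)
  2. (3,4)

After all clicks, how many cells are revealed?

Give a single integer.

Click 1 (4,4) count=0: revealed 4 new [(3,3) (3,4) (4,3) (4,4)] -> total=4
Click 2 (3,4) count=1: revealed 0 new [(none)] -> total=4

Answer: 4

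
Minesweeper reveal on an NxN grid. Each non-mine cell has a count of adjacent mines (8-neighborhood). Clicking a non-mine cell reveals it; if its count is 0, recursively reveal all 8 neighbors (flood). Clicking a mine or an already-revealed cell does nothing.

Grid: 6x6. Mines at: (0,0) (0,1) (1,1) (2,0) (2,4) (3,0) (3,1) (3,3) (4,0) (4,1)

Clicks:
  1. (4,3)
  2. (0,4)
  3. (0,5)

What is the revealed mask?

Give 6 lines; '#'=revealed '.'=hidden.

Click 1 (4,3) count=1: revealed 1 new [(4,3)] -> total=1
Click 2 (0,4) count=0: revealed 8 new [(0,2) (0,3) (0,4) (0,5) (1,2) (1,3) (1,4) (1,5)] -> total=9
Click 3 (0,5) count=0: revealed 0 new [(none)] -> total=9

Answer: ..####
..####
......
......
...#..
......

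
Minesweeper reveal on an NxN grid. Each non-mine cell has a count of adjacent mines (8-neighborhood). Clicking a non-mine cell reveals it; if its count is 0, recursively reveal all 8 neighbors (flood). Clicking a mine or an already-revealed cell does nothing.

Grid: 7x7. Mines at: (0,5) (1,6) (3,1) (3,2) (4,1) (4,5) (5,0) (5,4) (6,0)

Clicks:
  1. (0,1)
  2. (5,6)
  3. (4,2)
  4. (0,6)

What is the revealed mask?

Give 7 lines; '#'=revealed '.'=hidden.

Click 1 (0,1) count=0: revealed 20 new [(0,0) (0,1) (0,2) (0,3) (0,4) (1,0) (1,1) (1,2) (1,3) (1,4) (1,5) (2,0) (2,1) (2,2) (2,3) (2,4) (2,5) (3,3) (3,4) (3,5)] -> total=20
Click 2 (5,6) count=1: revealed 1 new [(5,6)] -> total=21
Click 3 (4,2) count=3: revealed 1 new [(4,2)] -> total=22
Click 4 (0,6) count=2: revealed 1 new [(0,6)] -> total=23

Answer: #####.#
######.
######.
...###.
..#....
......#
.......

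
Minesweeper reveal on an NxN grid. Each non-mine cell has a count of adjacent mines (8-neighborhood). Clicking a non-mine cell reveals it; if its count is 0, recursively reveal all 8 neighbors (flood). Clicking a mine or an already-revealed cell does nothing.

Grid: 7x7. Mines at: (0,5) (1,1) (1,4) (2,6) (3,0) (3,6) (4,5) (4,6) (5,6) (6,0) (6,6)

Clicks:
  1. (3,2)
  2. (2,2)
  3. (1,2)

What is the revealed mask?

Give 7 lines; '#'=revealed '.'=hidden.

Click 1 (3,2) count=0: revealed 22 new [(2,1) (2,2) (2,3) (2,4) (3,1) (3,2) (3,3) (3,4) (4,1) (4,2) (4,3) (4,4) (5,1) (5,2) (5,3) (5,4) (5,5) (6,1) (6,2) (6,3) (6,4) (6,5)] -> total=22
Click 2 (2,2) count=1: revealed 0 new [(none)] -> total=22
Click 3 (1,2) count=1: revealed 1 new [(1,2)] -> total=23

Answer: .......
..#....
.####..
.####..
.####..
.#####.
.#####.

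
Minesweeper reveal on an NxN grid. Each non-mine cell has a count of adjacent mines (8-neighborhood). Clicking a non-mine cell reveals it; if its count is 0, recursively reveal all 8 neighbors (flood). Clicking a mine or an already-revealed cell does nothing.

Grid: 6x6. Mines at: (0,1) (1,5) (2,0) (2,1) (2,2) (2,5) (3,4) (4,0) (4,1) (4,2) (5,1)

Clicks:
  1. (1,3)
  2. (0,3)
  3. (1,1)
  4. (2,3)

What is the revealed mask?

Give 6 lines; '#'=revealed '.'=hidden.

Answer: ..###.
.####.
...#..
......
......
......

Derivation:
Click 1 (1,3) count=1: revealed 1 new [(1,3)] -> total=1
Click 2 (0,3) count=0: revealed 5 new [(0,2) (0,3) (0,4) (1,2) (1,4)] -> total=6
Click 3 (1,1) count=4: revealed 1 new [(1,1)] -> total=7
Click 4 (2,3) count=2: revealed 1 new [(2,3)] -> total=8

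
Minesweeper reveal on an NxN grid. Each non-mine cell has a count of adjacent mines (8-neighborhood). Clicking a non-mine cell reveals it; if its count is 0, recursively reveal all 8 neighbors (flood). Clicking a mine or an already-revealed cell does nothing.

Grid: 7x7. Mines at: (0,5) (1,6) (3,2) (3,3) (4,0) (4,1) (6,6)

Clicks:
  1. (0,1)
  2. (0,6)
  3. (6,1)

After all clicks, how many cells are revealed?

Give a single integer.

Click 1 (0,1) count=0: revealed 17 new [(0,0) (0,1) (0,2) (0,3) (0,4) (1,0) (1,1) (1,2) (1,3) (1,4) (2,0) (2,1) (2,2) (2,3) (2,4) (3,0) (3,1)] -> total=17
Click 2 (0,6) count=2: revealed 1 new [(0,6)] -> total=18
Click 3 (6,1) count=0: revealed 23 new [(2,5) (2,6) (3,4) (3,5) (3,6) (4,2) (4,3) (4,4) (4,5) (4,6) (5,0) (5,1) (5,2) (5,3) (5,4) (5,5) (5,6) (6,0) (6,1) (6,2) (6,3) (6,4) (6,5)] -> total=41

Answer: 41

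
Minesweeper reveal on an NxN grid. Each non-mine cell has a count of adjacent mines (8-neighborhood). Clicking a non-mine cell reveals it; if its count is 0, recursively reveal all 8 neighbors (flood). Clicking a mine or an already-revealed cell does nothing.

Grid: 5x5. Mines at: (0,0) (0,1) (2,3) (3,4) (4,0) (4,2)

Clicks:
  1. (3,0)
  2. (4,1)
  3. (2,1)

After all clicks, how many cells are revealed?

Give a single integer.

Answer: 10

Derivation:
Click 1 (3,0) count=1: revealed 1 new [(3,0)] -> total=1
Click 2 (4,1) count=2: revealed 1 new [(4,1)] -> total=2
Click 3 (2,1) count=0: revealed 8 new [(1,0) (1,1) (1,2) (2,0) (2,1) (2,2) (3,1) (3,2)] -> total=10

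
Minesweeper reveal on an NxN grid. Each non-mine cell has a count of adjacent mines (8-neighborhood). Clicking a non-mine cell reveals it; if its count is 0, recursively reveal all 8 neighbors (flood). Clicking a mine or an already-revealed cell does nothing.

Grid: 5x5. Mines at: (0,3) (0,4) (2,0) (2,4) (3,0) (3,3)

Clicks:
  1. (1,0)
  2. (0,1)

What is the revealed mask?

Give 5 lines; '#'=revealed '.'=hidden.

Answer: ###..
###..
.....
.....
.....

Derivation:
Click 1 (1,0) count=1: revealed 1 new [(1,0)] -> total=1
Click 2 (0,1) count=0: revealed 5 new [(0,0) (0,1) (0,2) (1,1) (1,2)] -> total=6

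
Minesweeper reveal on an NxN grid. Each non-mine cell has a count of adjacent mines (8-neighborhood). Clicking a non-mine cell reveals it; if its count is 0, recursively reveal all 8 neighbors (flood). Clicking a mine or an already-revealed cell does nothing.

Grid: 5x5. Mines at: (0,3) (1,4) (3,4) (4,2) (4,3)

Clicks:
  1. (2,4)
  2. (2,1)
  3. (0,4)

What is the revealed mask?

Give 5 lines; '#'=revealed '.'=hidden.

Click 1 (2,4) count=2: revealed 1 new [(2,4)] -> total=1
Click 2 (2,1) count=0: revealed 17 new [(0,0) (0,1) (0,2) (1,0) (1,1) (1,2) (1,3) (2,0) (2,1) (2,2) (2,3) (3,0) (3,1) (3,2) (3,3) (4,0) (4,1)] -> total=18
Click 3 (0,4) count=2: revealed 1 new [(0,4)] -> total=19

Answer: ###.#
####.
#####
####.
##...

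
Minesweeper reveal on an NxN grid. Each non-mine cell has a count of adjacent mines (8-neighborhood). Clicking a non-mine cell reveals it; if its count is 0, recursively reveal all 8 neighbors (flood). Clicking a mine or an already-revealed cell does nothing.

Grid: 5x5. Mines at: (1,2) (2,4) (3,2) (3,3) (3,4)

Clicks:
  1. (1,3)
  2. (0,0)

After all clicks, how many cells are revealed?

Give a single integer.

Click 1 (1,3) count=2: revealed 1 new [(1,3)] -> total=1
Click 2 (0,0) count=0: revealed 10 new [(0,0) (0,1) (1,0) (1,1) (2,0) (2,1) (3,0) (3,1) (4,0) (4,1)] -> total=11

Answer: 11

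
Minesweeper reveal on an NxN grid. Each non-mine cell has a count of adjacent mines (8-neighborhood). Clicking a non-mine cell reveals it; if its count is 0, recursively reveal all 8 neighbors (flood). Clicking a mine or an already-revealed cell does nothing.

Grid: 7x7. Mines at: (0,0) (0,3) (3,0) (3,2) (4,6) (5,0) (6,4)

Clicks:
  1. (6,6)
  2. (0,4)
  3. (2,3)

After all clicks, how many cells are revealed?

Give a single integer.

Click 1 (6,6) count=0: revealed 4 new [(5,5) (5,6) (6,5) (6,6)] -> total=4
Click 2 (0,4) count=1: revealed 1 new [(0,4)] -> total=5
Click 3 (2,3) count=1: revealed 1 new [(2,3)] -> total=6

Answer: 6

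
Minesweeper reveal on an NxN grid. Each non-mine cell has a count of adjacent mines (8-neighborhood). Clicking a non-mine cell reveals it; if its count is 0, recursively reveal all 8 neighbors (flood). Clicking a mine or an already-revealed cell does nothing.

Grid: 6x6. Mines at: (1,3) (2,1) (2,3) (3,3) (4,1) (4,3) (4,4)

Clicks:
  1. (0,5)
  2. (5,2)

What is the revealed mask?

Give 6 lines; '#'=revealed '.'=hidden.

Click 1 (0,5) count=0: revealed 8 new [(0,4) (0,5) (1,4) (1,5) (2,4) (2,5) (3,4) (3,5)] -> total=8
Click 2 (5,2) count=2: revealed 1 new [(5,2)] -> total=9

Answer: ....##
....##
....##
....##
......
..#...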